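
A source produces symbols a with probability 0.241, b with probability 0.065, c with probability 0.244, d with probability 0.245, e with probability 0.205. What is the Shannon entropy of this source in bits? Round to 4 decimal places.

H = −Σ pᵢ log₂ pᵢ.
−0.241·log₂(0.241) = 0.4947
−0.065·log₂(0.065) = 0.2563
−0.244·log₂(0.244) = 0.4966
−0.245·log₂(0.245) = 0.4971
−0.205·log₂(0.205) = 0.4687
Sum ≈ 2.2135 → 2.2135 bits.

2.2135 bits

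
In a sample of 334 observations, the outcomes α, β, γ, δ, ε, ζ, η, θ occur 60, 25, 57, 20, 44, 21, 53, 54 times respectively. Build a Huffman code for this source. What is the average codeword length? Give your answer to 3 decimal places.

Probabilities are the counts divided by 334.
Repeatedly combine the two least-probable nodes; the expected code length is the sum of the merged weights.
merge 10/167 + 21/334 → 41/334
merge 25/334 + 41/334 → 33/167
merge 22/167 + 53/334 → 97/334
merge 27/167 + 57/334 → 111/334
merge 30/167 + 33/167 → 63/167
merge 97/334 + 111/334 → 104/167
merge 63/167 + 104/167 → 1
L = 41/334 + 33/167 + 97/334 + 111/334 + 63/167 + 104/167 + 1 = 983/334 ≈ 2.943 bits/symbol.

2.943 bits/symbol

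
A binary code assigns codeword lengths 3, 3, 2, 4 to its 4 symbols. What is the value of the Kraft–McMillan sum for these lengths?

With common denominator 2^4 = 16: Σ 2^(−ℓᵢ) = 2/16 + 2/16 + 4/16 + 1/16 = 9/16 = 0.5625.

0.5625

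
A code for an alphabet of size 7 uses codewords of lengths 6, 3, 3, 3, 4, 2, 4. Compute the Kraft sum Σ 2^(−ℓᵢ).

With common denominator 2^6 = 64: Σ 2^(−ℓᵢ) = 1/64 + 8/64 + 8/64 + 8/64 + 4/64 + 16/64 + 4/64 = 49/64 = 0.765625.

0.765625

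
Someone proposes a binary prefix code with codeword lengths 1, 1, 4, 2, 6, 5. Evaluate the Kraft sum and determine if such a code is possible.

With common denominator 2^6 = 64: Σ 2^(−ℓᵢ) = 32/64 + 32/64 + 4/64 + 16/64 + 1/64 + 2/64 = 87/64 = 1.359375.
Kraft's inequality requires Σ ≤ 1; here Σ = 1.359375 > 1, so no such prefix code exists.

1.359375; no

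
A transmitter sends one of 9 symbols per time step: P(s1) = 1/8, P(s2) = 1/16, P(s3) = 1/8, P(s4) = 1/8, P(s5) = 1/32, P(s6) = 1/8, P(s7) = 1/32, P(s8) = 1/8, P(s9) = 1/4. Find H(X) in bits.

2.9375 bits

Each probability is a power of 1/2, so log₂(1/p) is an integer.
H = Σ p·log₂(1/p) = 1/8·3 + 1/16·4 + 1/8·3 + 1/8·3 + 1/32·5 + 1/8·3 + 1/32·5 + 1/8·3 + 1/4·2 = 2.9375 bits.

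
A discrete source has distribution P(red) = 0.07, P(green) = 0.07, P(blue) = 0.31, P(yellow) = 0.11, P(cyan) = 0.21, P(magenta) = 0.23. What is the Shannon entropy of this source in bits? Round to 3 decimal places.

2.372 bits

H = −Σ pᵢ log₂ pᵢ.
−0.07·log₂(0.07) = 0.2686
−0.07·log₂(0.07) = 0.2686
−0.31·log₂(0.31) = 0.5238
−0.11·log₂(0.11) = 0.3503
−0.21·log₂(0.21) = 0.4728
−0.23·log₂(0.23) = 0.4877
Sum ≈ 2.3717 → 2.372 bits.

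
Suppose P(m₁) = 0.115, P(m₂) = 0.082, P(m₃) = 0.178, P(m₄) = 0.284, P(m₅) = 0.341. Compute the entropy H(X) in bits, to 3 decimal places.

H = −Σ pᵢ log₂ pᵢ.
−0.115·log₂(0.115) = 0.3588
−0.082·log₂(0.082) = 0.2959
−0.178·log₂(0.178) = 0.4432
−0.284·log₂(0.284) = 0.5158
−0.341·log₂(0.341) = 0.5293
Sum ≈ 2.1430 → 2.143 bits.

2.143 bits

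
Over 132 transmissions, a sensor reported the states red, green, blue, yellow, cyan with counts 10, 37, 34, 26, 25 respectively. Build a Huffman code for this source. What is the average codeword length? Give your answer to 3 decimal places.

2.265 bits/symbol

Probabilities are the counts divided by 132.
Repeatedly combine the two least-probable nodes; the expected code length is the sum of the merged weights.
merge 5/66 + 25/132 → 35/132
merge 13/66 + 17/66 → 5/11
merge 35/132 + 37/132 → 6/11
merge 5/11 + 6/11 → 1
L = 35/132 + 5/11 + 6/11 + 1 = 299/132 ≈ 2.265 bits/symbol.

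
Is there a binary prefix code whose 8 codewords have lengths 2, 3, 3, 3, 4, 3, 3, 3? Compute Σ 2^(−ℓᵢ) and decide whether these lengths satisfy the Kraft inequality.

With common denominator 2^4 = 16: Σ 2^(−ℓᵢ) = 4/16 + 2/16 + 2/16 + 2/16 + 1/16 + 2/16 + 2/16 + 2/16 = 17/16 = 1.0625.
Kraft's inequality requires Σ ≤ 1; here Σ = 1.0625 > 1, so no such prefix code exists.

1.0625; no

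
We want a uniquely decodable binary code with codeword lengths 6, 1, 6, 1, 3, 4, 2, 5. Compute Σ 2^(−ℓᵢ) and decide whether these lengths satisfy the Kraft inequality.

1.5; no

With common denominator 2^6 = 64: Σ 2^(−ℓᵢ) = 1/64 + 32/64 + 1/64 + 32/64 + 8/64 + 4/64 + 16/64 + 2/64 = 96/64 = 1.5.
Kraft's inequality requires Σ ≤ 1; here Σ = 1.5 > 1, so no such prefix code exists.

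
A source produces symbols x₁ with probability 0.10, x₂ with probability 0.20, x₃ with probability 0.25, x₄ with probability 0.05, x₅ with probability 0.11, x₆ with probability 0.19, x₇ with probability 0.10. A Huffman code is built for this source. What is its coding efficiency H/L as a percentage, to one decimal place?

Entropy H = −Σ p log₂ p ≈ 2.6504 bits.
Huffman merges: 1/20+1/10→3/20; 1/10+11/100→21/100; 3/20+19/100→17/50; 1/5+21/100→41/100; 1/4+17/50→59/100; 41/100+59/100→1. L = 27/10 ≈ 2.7000.
Efficiency = H/L = 2.6504/2.7000 = 98.2%.

98.2%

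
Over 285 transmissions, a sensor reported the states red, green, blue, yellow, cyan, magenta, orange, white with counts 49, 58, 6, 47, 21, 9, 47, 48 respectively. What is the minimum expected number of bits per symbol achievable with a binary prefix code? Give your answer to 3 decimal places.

2.804 bits/symbol

Probabilities are the counts divided by 285.
Repeatedly combine the two least-probable nodes; the expected code length is the sum of the merged weights.
merge 2/95 + 3/95 → 1/19
merge 1/19 + 7/95 → 12/95
merge 12/95 + 47/285 → 83/285
merge 47/285 + 16/95 → 1/3
merge 49/285 + 58/285 → 107/285
merge 83/285 + 1/3 → 178/285
merge 107/285 + 178/285 → 1
L = 1/19 + 12/95 + 83/285 + 1/3 + 107/285 + 178/285 + 1 = 799/285 ≈ 2.804 bits/symbol.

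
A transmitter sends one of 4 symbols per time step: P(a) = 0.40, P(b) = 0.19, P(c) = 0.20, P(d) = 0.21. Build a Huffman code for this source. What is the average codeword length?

1.99 bits/symbol

Repeatedly combine the two least-probable nodes; the expected code length is the sum of the merged weights.
merge 19/100 + 1/5 → 39/100
merge 21/100 + 39/100 → 3/5
merge 2/5 + 3/5 → 1
L = 39/100 + 3/5 + 1 = 199/100 = 1.99 bits/symbol.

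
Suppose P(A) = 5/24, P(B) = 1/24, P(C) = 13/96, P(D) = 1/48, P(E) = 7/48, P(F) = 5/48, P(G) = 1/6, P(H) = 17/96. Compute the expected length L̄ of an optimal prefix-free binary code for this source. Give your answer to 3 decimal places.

2.844 bits/symbol

Repeatedly combine the two least-probable nodes; the expected code length is the sum of the merged weights.
merge 1/48 + 1/24 → 1/16
merge 1/16 + 5/48 → 1/6
merge 13/96 + 7/48 → 9/32
merge 1/6 + 1/6 → 1/3
merge 17/96 + 5/24 → 37/96
merge 9/32 + 1/3 → 59/96
merge 37/96 + 59/96 → 1
L = 1/16 + 1/6 + 9/32 + 1/3 + 37/96 + 59/96 + 1 = 91/32 ≈ 2.844 bits/symbol.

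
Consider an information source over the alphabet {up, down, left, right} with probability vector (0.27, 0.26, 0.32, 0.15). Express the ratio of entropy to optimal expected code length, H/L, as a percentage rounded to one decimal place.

Entropy H = −Σ p log₂ p ≈ 1.9519 bits.
Huffman merges: 3/20+13/50→41/100; 27/100+8/25→59/100; 41/100+59/100→1. L = 2 ≈ 2.0000.
Efficiency = H/L = 1.9519/2.0000 = 97.6%.

97.6%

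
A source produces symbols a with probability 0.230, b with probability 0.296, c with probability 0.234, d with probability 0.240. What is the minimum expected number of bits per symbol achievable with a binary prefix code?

Repeatedly combine the two least-probable nodes; the expected code length is the sum of the merged weights.
merge 23/100 + 117/500 → 58/125
merge 6/25 + 37/125 → 67/125
merge 58/125 + 67/125 → 1
L = 58/125 + 67/125 + 1 = 2 bits/symbol.

2 bits/symbol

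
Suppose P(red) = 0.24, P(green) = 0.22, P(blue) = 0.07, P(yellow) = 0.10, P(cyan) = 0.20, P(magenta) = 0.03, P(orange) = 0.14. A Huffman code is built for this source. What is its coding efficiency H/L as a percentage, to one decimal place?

Entropy H = −Σ p log₂ p ≈ 2.5887 bits.
Huffman merges: 3/100+7/100→1/10; 1/10+1/10→1/5; 7/50+1/5→17/50; 1/5+11/50→21/50; 6/25+17/50→29/50; 21/50+29/50→1. L = 66/25 ≈ 2.6400.
Efficiency = H/L = 2.5887/2.6400 = 98.1%.

98.1%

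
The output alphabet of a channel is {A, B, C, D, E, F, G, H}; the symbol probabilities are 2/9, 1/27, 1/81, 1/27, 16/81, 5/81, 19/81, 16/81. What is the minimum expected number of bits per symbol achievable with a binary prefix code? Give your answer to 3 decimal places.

Repeatedly combine the two least-probable nodes; the expected code length is the sum of the merged weights.
merge 1/81 + 1/27 → 4/81
merge 1/27 + 4/81 → 7/81
merge 5/81 + 7/81 → 4/27
merge 4/27 + 16/81 → 28/81
merge 16/81 + 2/9 → 34/81
merge 19/81 + 28/81 → 47/81
merge 34/81 + 47/81 → 1
L = 4/81 + 7/81 + 4/27 + 28/81 + 34/81 + 47/81 + 1 = 71/27 ≈ 2.630 bits/symbol.

2.630 bits/symbol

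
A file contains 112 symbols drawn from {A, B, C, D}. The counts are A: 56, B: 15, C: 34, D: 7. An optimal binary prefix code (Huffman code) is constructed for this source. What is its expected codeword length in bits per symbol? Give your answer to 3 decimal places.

1.696 bits/symbol

Probabilities are the counts divided by 112.
Repeatedly combine the two least-probable nodes; the expected code length is the sum of the merged weights.
merge 1/16 + 15/112 → 11/56
merge 11/56 + 17/56 → 1/2
merge 1/2 + 1/2 → 1
L = 11/56 + 1/2 + 1 = 95/56 ≈ 1.696 bits/symbol.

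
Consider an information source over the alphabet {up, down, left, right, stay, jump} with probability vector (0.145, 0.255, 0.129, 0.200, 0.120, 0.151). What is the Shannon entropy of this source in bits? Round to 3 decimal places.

2.531 bits

H = −Σ pᵢ log₂ pᵢ.
−0.145·log₂(0.145) = 0.4040
−0.255·log₂(0.255) = 0.5027
−0.129·log₂(0.129) = 0.3811
−0.200·log₂(0.200) = 0.4644
−0.120·log₂(0.120) = 0.3671
−0.151·log₂(0.151) = 0.4118
Sum ≈ 2.5311 → 2.531 bits.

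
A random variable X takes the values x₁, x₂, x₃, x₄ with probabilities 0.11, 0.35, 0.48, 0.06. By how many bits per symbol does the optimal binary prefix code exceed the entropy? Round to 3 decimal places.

0.058 bits

Entropy H = −Σ p log₂ p ≈ 1.6322 bits.
Huffman merges: 3/50+11/100→17/100; 17/100+7/20→13/25; 12/25+13/25→1. L = 169/100 ≈ 1.6900.
L − H = 1.6900 − 1.6322 = 0.058 bits.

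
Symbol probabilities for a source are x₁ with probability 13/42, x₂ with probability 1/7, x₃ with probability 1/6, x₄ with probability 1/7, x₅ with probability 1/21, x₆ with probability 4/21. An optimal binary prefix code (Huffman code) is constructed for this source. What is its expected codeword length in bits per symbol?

Repeatedly combine the two least-probable nodes; the expected code length is the sum of the merged weights.
merge 1/21 + 1/7 → 4/21
merge 1/7 + 1/6 → 13/42
merge 4/21 + 4/21 → 8/21
merge 13/42 + 13/42 → 13/21
merge 8/21 + 13/21 → 1
L = 4/21 + 13/42 + 8/21 + 13/21 + 1 = 5/2 = 2.5 bits/symbol.

2.5 bits/symbol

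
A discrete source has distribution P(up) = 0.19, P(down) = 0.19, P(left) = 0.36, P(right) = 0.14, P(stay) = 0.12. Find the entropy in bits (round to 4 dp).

H = −Σ pᵢ log₂ pᵢ.
−0.19·log₂(0.19) = 0.4552
−0.19·log₂(0.19) = 0.4552
−0.36·log₂(0.36) = 0.5306
−0.14·log₂(0.14) = 0.3971
−0.12·log₂(0.12) = 0.3671
Sum ≈ 2.2052 → 2.2052 bits.

2.2052 bits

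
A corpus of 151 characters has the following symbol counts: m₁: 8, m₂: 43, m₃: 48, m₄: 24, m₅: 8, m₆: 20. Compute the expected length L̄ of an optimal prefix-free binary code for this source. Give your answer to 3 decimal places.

2.344 bits/symbol

Probabilities are the counts divided by 151.
Repeatedly combine the two least-probable nodes; the expected code length is the sum of the merged weights.
merge 8/151 + 8/151 → 16/151
merge 16/151 + 20/151 → 36/151
merge 24/151 + 36/151 → 60/151
merge 43/151 + 48/151 → 91/151
merge 60/151 + 91/151 → 1
L = 16/151 + 36/151 + 60/151 + 91/151 + 1 = 354/151 ≈ 2.344 bits/symbol.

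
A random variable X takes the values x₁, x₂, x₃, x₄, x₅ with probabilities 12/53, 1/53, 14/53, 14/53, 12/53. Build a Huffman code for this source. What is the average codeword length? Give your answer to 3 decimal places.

2.245 bits/symbol

Repeatedly combine the two least-probable nodes; the expected code length is the sum of the merged weights.
merge 1/53 + 12/53 → 13/53
merge 12/53 + 13/53 → 25/53
merge 14/53 + 14/53 → 28/53
merge 25/53 + 28/53 → 1
L = 13/53 + 25/53 + 28/53 + 1 = 119/53 ≈ 2.245 bits/symbol.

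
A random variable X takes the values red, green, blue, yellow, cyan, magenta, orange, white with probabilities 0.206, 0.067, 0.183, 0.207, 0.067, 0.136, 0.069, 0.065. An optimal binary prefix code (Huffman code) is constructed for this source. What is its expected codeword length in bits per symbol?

Repeatedly combine the two least-probable nodes; the expected code length is the sum of the merged weights.
merge 13/200 + 67/1000 → 33/250
merge 67/1000 + 69/1000 → 17/125
merge 33/250 + 17/125 → 67/250
merge 17/125 + 183/1000 → 319/1000
merge 103/500 + 207/1000 → 413/1000
merge 67/250 + 319/1000 → 587/1000
merge 413/1000 + 587/1000 → 1
L = 33/250 + 17/125 + 67/250 + 319/1000 + 413/1000 + 587/1000 + 1 = 571/200 = 2.855 bits/symbol.

2.855 bits/symbol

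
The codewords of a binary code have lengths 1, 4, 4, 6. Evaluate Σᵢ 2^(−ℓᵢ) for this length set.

0.640625

With common denominator 2^6 = 64: Σ 2^(−ℓᵢ) = 32/64 + 4/64 + 4/64 + 1/64 = 41/64 = 0.640625.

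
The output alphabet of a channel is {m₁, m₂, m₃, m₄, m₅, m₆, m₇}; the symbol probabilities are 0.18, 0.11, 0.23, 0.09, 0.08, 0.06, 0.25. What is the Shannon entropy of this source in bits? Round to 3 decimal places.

H = −Σ pᵢ log₂ pᵢ.
−0.18·log₂(0.18) = 0.4453
−0.11·log₂(0.11) = 0.3503
−0.23·log₂(0.23) = 0.4877
−0.09·log₂(0.09) = 0.3127
−0.08·log₂(0.08) = 0.2915
−0.06·log₂(0.06) = 0.2435
−0.25·log₂(0.25) = 0.5000
Sum ≈ 2.6310 → 2.631 bits.

2.631 bits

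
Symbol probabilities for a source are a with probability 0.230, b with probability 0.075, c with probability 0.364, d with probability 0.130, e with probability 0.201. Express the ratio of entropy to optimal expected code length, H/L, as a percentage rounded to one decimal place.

97.3%

Entropy H = −Σ p log₂ p ≈ 2.1466 bits.
Huffman merges: 3/40+13/100→41/200; 201/1000+41/200→203/500; 23/100+91/250→297/500; 203/500+297/500→1. L = 441/200 ≈ 2.2050.
Efficiency = H/L = 2.1466/2.2050 = 97.3%.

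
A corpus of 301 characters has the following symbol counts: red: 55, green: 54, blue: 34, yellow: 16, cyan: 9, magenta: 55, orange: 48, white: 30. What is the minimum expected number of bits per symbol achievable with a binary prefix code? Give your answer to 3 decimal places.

2.900 bits/symbol

Probabilities are the counts divided by 301.
Repeatedly combine the two least-probable nodes; the expected code length is the sum of the merged weights.
merge 9/301 + 16/301 → 25/301
merge 25/301 + 30/301 → 55/301
merge 34/301 + 48/301 → 82/301
merge 54/301 + 55/301 → 109/301
merge 55/301 + 55/301 → 110/301
merge 82/301 + 109/301 → 191/301
merge 110/301 + 191/301 → 1
L = 25/301 + 55/301 + 82/301 + 109/301 + 110/301 + 191/301 + 1 = 873/301 ≈ 2.900 bits/symbol.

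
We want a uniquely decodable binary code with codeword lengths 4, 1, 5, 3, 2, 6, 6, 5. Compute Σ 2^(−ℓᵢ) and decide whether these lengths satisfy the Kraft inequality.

With common denominator 2^6 = 64: Σ 2^(−ℓᵢ) = 4/64 + 32/64 + 2/64 + 8/64 + 16/64 + 1/64 + 1/64 + 2/64 = 66/64 = 1.03125.
Kraft's inequality requires Σ ≤ 1; here Σ = 1.03125 > 1, so no such prefix code exists.

1.03125; no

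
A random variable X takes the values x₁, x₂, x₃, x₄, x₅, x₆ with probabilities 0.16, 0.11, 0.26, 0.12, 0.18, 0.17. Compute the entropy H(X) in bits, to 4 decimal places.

H = −Σ pᵢ log₂ pᵢ.
−0.16·log₂(0.16) = 0.4230
−0.11·log₂(0.11) = 0.3503
−0.26·log₂(0.26) = 0.5053
−0.12·log₂(0.12) = 0.3671
−0.18·log₂(0.18) = 0.4453
−0.17·log₂(0.17) = 0.4346
Sum ≈ 2.5256 → 2.5256 bits.

2.5256 bits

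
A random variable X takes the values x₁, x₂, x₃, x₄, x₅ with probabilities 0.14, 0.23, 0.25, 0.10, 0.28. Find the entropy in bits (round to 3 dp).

2.231 bits

H = −Σ pᵢ log₂ pᵢ.
−0.14·log₂(0.14) = 0.3971
−0.23·log₂(0.23) = 0.4877
−0.25·log₂(0.25) = 0.5000
−0.10·log₂(0.10) = 0.3322
−0.28·log₂(0.28) = 0.5142
Sum ≈ 2.2312 → 2.231 bits.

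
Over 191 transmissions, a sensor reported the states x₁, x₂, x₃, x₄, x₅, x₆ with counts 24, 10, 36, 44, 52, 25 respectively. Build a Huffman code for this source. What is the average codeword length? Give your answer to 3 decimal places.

Probabilities are the counts divided by 191.
Repeatedly combine the two least-probable nodes; the expected code length is the sum of the merged weights.
merge 10/191 + 24/191 → 34/191
merge 25/191 + 34/191 → 59/191
merge 36/191 + 44/191 → 80/191
merge 52/191 + 59/191 → 111/191
merge 80/191 + 111/191 → 1
L = 34/191 + 59/191 + 80/191 + 111/191 + 1 = 475/191 ≈ 2.487 bits/symbol.

2.487 bits/symbol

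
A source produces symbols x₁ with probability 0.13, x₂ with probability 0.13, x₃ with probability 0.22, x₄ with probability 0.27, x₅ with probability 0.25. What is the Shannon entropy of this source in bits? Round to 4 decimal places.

2.2559 bits

H = −Σ pᵢ log₂ pᵢ.
−0.13·log₂(0.13) = 0.3826
−0.13·log₂(0.13) = 0.3826
−0.22·log₂(0.22) = 0.4806
−0.27·log₂(0.27) = 0.5100
−0.25·log₂(0.25) = 0.5000
Sum ≈ 2.2559 → 2.2559 bits.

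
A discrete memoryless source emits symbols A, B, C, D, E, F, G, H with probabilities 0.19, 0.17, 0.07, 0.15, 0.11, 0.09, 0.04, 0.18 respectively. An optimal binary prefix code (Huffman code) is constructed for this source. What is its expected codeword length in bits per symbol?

Repeatedly combine the two least-probable nodes; the expected code length is the sum of the merged weights.
merge 1/25 + 7/100 → 11/100
merge 9/100 + 11/100 → 1/5
merge 11/100 + 3/20 → 13/50
merge 17/100 + 9/50 → 7/20
merge 19/100 + 1/5 → 39/100
merge 13/50 + 7/20 → 61/100
merge 39/100 + 61/100 → 1
L = 11/100 + 1/5 + 13/50 + 7/20 + 39/100 + 61/100 + 1 = 73/25 = 2.92 bits/symbol.

2.92 bits/symbol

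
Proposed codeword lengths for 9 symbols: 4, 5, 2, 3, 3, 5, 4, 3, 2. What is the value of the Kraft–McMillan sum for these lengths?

1.0625

With common denominator 2^5 = 32: Σ 2^(−ℓᵢ) = 2/32 + 1/32 + 8/32 + 4/32 + 4/32 + 1/32 + 2/32 + 4/32 + 8/32 = 34/32 = 1.0625.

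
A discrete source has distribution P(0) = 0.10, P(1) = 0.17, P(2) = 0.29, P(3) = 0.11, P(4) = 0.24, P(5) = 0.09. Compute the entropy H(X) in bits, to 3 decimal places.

2.442 bits

H = −Σ pᵢ log₂ pᵢ.
−0.10·log₂(0.10) = 0.3322
−0.17·log₂(0.17) = 0.4346
−0.29·log₂(0.29) = 0.5179
−0.11·log₂(0.11) = 0.3503
−0.24·log₂(0.24) = 0.4941
−0.09·log₂(0.09) = 0.3127
Sum ≈ 2.4418 → 2.442 bits.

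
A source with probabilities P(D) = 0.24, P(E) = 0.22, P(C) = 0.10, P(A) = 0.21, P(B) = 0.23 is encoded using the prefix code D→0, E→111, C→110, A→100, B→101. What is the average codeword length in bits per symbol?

2.52 bits/symbol

L̄ = Σ pᵢ·ℓᵢ = 0.24·1 + 0.22·3 + 0.10·3 + 0.21·3 + 0.23·3 = 2.52 bits/symbol.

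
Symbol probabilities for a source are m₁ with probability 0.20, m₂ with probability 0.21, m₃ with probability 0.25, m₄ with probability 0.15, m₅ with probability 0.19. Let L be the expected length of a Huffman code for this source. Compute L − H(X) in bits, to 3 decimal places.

Entropy H = −Σ p log₂ p ≈ 2.3030 bits.
Huffman merges: 3/20+19/100→17/50; 1/5+21/100→41/100; 1/4+17/50→59/100; 41/100+59/100→1. L = 117/50 ≈ 2.3400.
L − H = 2.3400 − 2.3030 = 0.037 bits.

0.037 bits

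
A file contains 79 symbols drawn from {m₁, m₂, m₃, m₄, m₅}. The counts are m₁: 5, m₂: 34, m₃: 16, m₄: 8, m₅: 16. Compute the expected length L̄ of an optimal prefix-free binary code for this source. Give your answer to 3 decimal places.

Probabilities are the counts divided by 79.
Repeatedly combine the two least-probable nodes; the expected code length is the sum of the merged weights.
merge 5/79 + 8/79 → 13/79
merge 13/79 + 16/79 → 29/79
merge 16/79 + 29/79 → 45/79
merge 34/79 + 45/79 → 1
L = 13/79 + 29/79 + 45/79 + 1 = 166/79 ≈ 2.101 bits/symbol.

2.101 bits/symbol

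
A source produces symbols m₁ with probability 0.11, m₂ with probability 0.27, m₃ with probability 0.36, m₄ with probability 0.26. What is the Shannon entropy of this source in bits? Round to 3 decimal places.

1.896 bits

H = −Σ pᵢ log₂ pᵢ.
−0.11·log₂(0.11) = 0.3503
−0.27·log₂(0.27) = 0.5100
−0.36·log₂(0.36) = 0.5306
−0.26·log₂(0.26) = 0.5053
Sum ≈ 1.8962 → 1.896 bits.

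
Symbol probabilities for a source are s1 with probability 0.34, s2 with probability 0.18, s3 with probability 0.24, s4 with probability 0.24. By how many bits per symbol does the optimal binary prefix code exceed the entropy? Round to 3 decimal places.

0.037 bits

Entropy H = −Σ p log₂ p ≈ 1.9628 bits.
Huffman merges: 9/50+6/25→21/50; 6/25+17/50→29/50; 21/50+29/50→1. L = 2 ≈ 2.0000.
L − H = 2.0000 − 1.9628 = 0.037 bits.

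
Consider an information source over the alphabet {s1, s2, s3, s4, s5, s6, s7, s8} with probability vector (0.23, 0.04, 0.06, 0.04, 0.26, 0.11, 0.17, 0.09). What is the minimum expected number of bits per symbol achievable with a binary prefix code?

Repeatedly combine the two least-probable nodes; the expected code length is the sum of the merged weights.
merge 1/25 + 1/25 → 2/25
merge 3/50 + 2/25 → 7/50
merge 9/100 + 11/100 → 1/5
merge 7/50 + 17/100 → 31/100
merge 1/5 + 23/100 → 43/100
merge 13/50 + 31/100 → 57/100
merge 43/100 + 57/100 → 1
L = 2/25 + 7/50 + 1/5 + 31/100 + 43/100 + 57/100 + 1 = 273/100 = 2.73 bits/symbol.

2.73 bits/symbol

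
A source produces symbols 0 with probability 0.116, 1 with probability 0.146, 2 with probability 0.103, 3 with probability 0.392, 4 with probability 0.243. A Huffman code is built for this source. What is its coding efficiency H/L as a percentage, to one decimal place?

Entropy H = −Σ p log₂ p ≈ 2.1291 bits.
Huffman merges: 103/1000+29/250→219/1000; 73/500+219/1000→73/200; 243/1000+73/200→76/125; 49/125+76/125→1. L = 274/125 ≈ 2.1920.
Efficiency = H/L = 2.1291/2.1920 = 97.1%.

97.1%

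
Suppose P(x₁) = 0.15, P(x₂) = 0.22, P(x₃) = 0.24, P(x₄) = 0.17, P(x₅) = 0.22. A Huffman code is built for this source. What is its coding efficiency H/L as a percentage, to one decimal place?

Entropy H = −Σ p log₂ p ≈ 2.3004 bits.
Huffman merges: 3/20+17/100→8/25; 11/50+11/50→11/25; 6/25+8/25→14/25; 11/25+14/25→1. L = 58/25 ≈ 2.3200.
Efficiency = H/L = 2.3004/2.3200 = 99.2%.

99.2%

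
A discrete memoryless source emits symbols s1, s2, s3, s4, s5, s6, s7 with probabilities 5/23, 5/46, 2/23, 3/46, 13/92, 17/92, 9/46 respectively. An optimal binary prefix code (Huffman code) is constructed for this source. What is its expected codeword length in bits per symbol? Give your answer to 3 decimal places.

2.739 bits/symbol

Repeatedly combine the two least-probable nodes; the expected code length is the sum of the merged weights.
merge 3/46 + 2/23 → 7/46
merge 5/46 + 13/92 → 1/4
merge 7/46 + 17/92 → 31/92
merge 9/46 + 5/23 → 19/46
merge 1/4 + 31/92 → 27/46
merge 19/46 + 27/46 → 1
L = 7/46 + 1/4 + 31/92 + 19/46 + 27/46 + 1 = 63/23 ≈ 2.739 bits/symbol.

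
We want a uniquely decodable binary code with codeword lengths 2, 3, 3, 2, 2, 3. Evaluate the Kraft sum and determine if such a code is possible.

1.125; no

With common denominator 2^3 = 8: Σ 2^(−ℓᵢ) = 2/8 + 1/8 + 1/8 + 2/8 + 2/8 + 1/8 = 9/8 = 1.125.
Kraft's inequality requires Σ ≤ 1; here Σ = 1.125 > 1, so no such prefix code exists.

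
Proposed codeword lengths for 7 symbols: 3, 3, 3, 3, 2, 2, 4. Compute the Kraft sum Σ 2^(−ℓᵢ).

With common denominator 2^4 = 16: Σ 2^(−ℓᵢ) = 2/16 + 2/16 + 2/16 + 2/16 + 4/16 + 4/16 + 1/16 = 17/16 = 1.0625.

1.0625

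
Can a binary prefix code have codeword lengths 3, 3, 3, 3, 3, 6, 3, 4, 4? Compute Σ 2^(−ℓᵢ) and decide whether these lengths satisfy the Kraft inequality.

With common denominator 2^6 = 64: Σ 2^(−ℓᵢ) = 8/64 + 8/64 + 8/64 + 8/64 + 8/64 + 1/64 + 8/64 + 4/64 + 4/64 = 57/64 = 0.890625.
Kraft's inequality requires Σ ≤ 1; here Σ = 0.890625 ≤ 1, so such a prefix code exists.

0.890625; yes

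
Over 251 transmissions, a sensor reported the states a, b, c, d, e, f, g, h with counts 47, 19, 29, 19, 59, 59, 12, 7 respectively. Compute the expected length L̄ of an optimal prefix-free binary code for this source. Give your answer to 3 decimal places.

Probabilities are the counts divided by 251.
Repeatedly combine the two least-probable nodes; the expected code length is the sum of the merged weights.
merge 7/251 + 12/251 → 19/251
merge 19/251 + 19/251 → 38/251
merge 19/251 + 29/251 → 48/251
merge 38/251 + 47/251 → 85/251
merge 48/251 + 59/251 → 107/251
merge 59/251 + 85/251 → 144/251
merge 107/251 + 144/251 → 1
L = 19/251 + 38/251 + 48/251 + 85/251 + 107/251 + 144/251 + 1 = 692/251 ≈ 2.757 bits/symbol.

2.757 bits/symbol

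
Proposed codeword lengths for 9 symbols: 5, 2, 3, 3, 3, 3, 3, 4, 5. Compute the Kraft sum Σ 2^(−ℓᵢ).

With common denominator 2^5 = 32: Σ 2^(−ℓᵢ) = 1/32 + 8/32 + 4/32 + 4/32 + 4/32 + 4/32 + 4/32 + 2/32 + 1/32 = 32/32 = 1.

1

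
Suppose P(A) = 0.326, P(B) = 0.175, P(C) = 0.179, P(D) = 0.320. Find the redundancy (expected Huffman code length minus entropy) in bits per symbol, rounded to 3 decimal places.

0.062 bits

Entropy H = −Σ p log₂ p ≈ 1.9375 bits.
Huffman merges: 7/40+179/1000→177/500; 8/25+163/500→323/500; 177/500+323/500→1. L = 2 ≈ 2.0000.
L − H = 2.0000 − 1.9375 = 0.062 bits.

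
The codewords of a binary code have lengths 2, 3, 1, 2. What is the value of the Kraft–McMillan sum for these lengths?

With common denominator 2^3 = 8: Σ 2^(−ℓᵢ) = 2/8 + 1/8 + 4/8 + 2/8 = 9/8 = 1.125.

1.125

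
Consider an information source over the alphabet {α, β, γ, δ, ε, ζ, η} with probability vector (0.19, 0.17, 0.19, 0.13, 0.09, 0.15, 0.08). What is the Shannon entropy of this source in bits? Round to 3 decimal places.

2.742 bits

H = −Σ pᵢ log₂ pᵢ.
−0.19·log₂(0.19) = 0.4552
−0.17·log₂(0.17) = 0.4346
−0.19·log₂(0.19) = 0.4552
−0.13·log₂(0.13) = 0.3826
−0.09·log₂(0.09) = 0.3127
−0.15·log₂(0.15) = 0.4105
−0.08·log₂(0.08) = 0.2915
Sum ≈ 2.7424 → 2.742 bits.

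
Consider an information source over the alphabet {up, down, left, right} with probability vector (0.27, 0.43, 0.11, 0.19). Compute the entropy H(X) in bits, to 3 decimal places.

H = −Σ pᵢ log₂ pᵢ.
−0.27·log₂(0.27) = 0.5100
−0.43·log₂(0.43) = 0.5236
−0.11·log₂(0.11) = 0.3503
−0.19·log₂(0.19) = 0.4552
Sum ≈ 1.8391 → 1.839 bits.

1.839 bits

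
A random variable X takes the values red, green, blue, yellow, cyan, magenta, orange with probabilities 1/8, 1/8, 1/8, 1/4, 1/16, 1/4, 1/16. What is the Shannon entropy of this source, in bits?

2.625 bits

Each probability is a power of 1/2, so log₂(1/p) is an integer.
H = Σ p·log₂(1/p) = 1/8·3 + 1/8·3 + 1/8·3 + 1/4·2 + 1/16·4 + 1/4·2 + 1/16·4 = 2.625 bits.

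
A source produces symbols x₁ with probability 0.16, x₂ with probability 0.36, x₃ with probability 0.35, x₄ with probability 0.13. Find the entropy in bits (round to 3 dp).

1.866 bits

H = −Σ pᵢ log₂ pᵢ.
−0.16·log₂(0.16) = 0.4230
−0.36·log₂(0.36) = 0.5306
−0.35·log₂(0.35) = 0.5301
−0.13·log₂(0.13) = 0.3826
Sum ≈ 1.8664 → 1.866 bits.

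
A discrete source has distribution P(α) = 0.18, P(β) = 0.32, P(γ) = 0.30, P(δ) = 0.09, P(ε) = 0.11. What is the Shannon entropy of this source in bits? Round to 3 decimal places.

H = −Σ pᵢ log₂ pᵢ.
−0.18·log₂(0.18) = 0.4453
−0.32·log₂(0.32) = 0.5260
−0.30·log₂(0.30) = 0.5211
−0.09·log₂(0.09) = 0.3127
−0.11·log₂(0.11) = 0.3503
Sum ≈ 2.1554 → 2.155 bits.

2.155 bits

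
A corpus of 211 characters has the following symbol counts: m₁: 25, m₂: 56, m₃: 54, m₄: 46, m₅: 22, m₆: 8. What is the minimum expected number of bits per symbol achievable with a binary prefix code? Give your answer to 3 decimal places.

Probabilities are the counts divided by 211.
Repeatedly combine the two least-probable nodes; the expected code length is the sum of the merged weights.
merge 8/211 + 22/211 → 30/211
merge 25/211 + 30/211 → 55/211
merge 46/211 + 54/211 → 100/211
merge 55/211 + 56/211 → 111/211
merge 100/211 + 111/211 → 1
L = 30/211 + 55/211 + 100/211 + 111/211 + 1 = 507/211 ≈ 2.403 bits/symbol.

2.403 bits/symbol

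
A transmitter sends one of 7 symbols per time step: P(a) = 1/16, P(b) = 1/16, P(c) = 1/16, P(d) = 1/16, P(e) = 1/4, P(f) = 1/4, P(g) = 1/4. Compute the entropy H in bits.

Each probability is a power of 1/2, so log₂(1/p) is an integer.
H = Σ p·log₂(1/p) = 1/16·4 + 1/16·4 + 1/16·4 + 1/16·4 + 1/4·2 + 1/4·2 + 1/4·2 = 2.5 bits.

2.5 bits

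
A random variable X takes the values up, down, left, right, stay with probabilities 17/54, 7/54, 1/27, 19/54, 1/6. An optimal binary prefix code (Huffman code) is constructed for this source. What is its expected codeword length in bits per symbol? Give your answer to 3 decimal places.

2.148 bits/symbol

Repeatedly combine the two least-probable nodes; the expected code length is the sum of the merged weights.
merge 1/27 + 7/54 → 1/6
merge 1/6 + 1/6 → 1/3
merge 17/54 + 1/3 → 35/54
merge 19/54 + 35/54 → 1
L = 1/6 + 1/3 + 35/54 + 1 = 58/27 ≈ 2.148 bits/symbol.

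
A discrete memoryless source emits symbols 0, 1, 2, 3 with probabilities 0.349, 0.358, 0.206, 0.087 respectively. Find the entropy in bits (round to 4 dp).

H = −Σ pᵢ log₂ pᵢ.
−0.349·log₂(0.349) = 0.5300
−0.358·log₂(0.358) = 0.5305
−0.206·log₂(0.206) = 0.4695
−0.087·log₂(0.087) = 0.3065
Sum ≈ 1.8366 → 1.8366 bits.

1.8366 bits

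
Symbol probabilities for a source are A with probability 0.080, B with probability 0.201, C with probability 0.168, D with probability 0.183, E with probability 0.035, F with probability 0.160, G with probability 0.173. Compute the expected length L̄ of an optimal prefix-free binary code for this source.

2.731 bits/symbol

Repeatedly combine the two least-probable nodes; the expected code length is the sum of the merged weights.
merge 7/200 + 2/25 → 23/200
merge 23/200 + 4/25 → 11/40
merge 21/125 + 173/1000 → 341/1000
merge 183/1000 + 201/1000 → 48/125
merge 11/40 + 341/1000 → 77/125
merge 48/125 + 77/125 → 1
L = 23/200 + 11/40 + 341/1000 + 48/125 + 77/125 + 1 = 2731/1000 = 2.731 bits/symbol.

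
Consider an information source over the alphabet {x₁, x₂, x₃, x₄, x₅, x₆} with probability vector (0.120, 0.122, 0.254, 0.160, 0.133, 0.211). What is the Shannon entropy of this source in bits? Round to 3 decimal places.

2.523 bits

H = −Σ pᵢ log₂ pᵢ.
−0.120·log₂(0.120) = 0.3671
−0.122·log₂(0.122) = 0.3703
−0.254·log₂(0.254) = 0.5022
−0.160·log₂(0.160) = 0.4230
−0.133·log₂(0.133) = 0.3871
−0.211·log₂(0.211) = 0.4736
Sum ≈ 2.5233 → 2.523 bits.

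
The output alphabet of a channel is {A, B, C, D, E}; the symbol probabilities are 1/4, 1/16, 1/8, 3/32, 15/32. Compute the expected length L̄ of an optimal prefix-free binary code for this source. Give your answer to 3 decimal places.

1.969 bits/symbol

Repeatedly combine the two least-probable nodes; the expected code length is the sum of the merged weights.
merge 1/16 + 3/32 → 5/32
merge 1/8 + 5/32 → 9/32
merge 1/4 + 9/32 → 17/32
merge 15/32 + 17/32 → 1
L = 5/32 + 9/32 + 17/32 + 1 = 63/32 ≈ 1.969 bits/symbol.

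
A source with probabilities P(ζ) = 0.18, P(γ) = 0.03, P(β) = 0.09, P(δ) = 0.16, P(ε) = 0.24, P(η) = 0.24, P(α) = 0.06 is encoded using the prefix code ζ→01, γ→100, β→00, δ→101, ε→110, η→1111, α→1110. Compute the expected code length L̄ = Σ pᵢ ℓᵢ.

L̄ = Σ pᵢ·ℓᵢ = 0.18·2 + 0.03·3 + 0.09·2 + 0.16·3 + 0.24·3 + 0.24·4 + 0.06·4 = 3.03 bits/symbol.

3.03 bits/symbol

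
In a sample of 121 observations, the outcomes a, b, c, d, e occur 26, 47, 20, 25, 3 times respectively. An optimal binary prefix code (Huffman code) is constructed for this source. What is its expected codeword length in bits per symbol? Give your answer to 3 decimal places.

2.190 bits/symbol

Probabilities are the counts divided by 121.
Repeatedly combine the two least-probable nodes; the expected code length is the sum of the merged weights.
merge 3/121 + 20/121 → 23/121
merge 23/121 + 25/121 → 48/121
merge 26/121 + 47/121 → 73/121
merge 48/121 + 73/121 → 1
L = 23/121 + 48/121 + 73/121 + 1 = 265/121 ≈ 2.190 bits/symbol.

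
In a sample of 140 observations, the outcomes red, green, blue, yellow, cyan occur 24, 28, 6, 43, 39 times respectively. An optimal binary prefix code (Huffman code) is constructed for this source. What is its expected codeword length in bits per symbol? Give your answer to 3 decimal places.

2.214 bits/symbol

Probabilities are the counts divided by 140.
Repeatedly combine the two least-probable nodes; the expected code length is the sum of the merged weights.
merge 3/70 + 6/35 → 3/14
merge 1/5 + 3/14 → 29/70
merge 39/140 + 43/140 → 41/70
merge 29/70 + 41/70 → 1
L = 3/14 + 29/70 + 41/70 + 1 = 31/14 ≈ 2.214 bits/symbol.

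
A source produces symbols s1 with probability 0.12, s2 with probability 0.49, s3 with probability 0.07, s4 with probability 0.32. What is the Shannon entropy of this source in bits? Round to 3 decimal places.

H = −Σ pᵢ log₂ pᵢ.
−0.12·log₂(0.12) = 0.3671
−0.49·log₂(0.49) = 0.5043
−0.07·log₂(0.07) = 0.2686
−0.32·log₂(0.32) = 0.5260
Sum ≈ 1.6659 → 1.666 bits.

1.666 bits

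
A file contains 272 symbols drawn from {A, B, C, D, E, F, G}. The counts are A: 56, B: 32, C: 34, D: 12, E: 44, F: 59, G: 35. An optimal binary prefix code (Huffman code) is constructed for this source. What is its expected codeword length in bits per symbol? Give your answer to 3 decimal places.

2.739 bits/symbol

Probabilities are the counts divided by 272.
Repeatedly combine the two least-probable nodes; the expected code length is the sum of the merged weights.
merge 3/68 + 2/17 → 11/68
merge 1/8 + 35/272 → 69/272
merge 11/68 + 11/68 → 11/34
merge 7/34 + 59/272 → 115/272
merge 69/272 + 11/34 → 157/272
merge 115/272 + 157/272 → 1
L = 11/68 + 69/272 + 11/34 + 115/272 + 157/272 + 1 = 745/272 ≈ 2.739 bits/symbol.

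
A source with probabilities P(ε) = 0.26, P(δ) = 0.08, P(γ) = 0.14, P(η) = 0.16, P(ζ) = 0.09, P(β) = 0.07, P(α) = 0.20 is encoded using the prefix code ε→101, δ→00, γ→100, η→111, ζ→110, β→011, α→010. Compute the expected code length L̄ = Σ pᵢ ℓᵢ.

2.92 bits/symbol

L̄ = Σ pᵢ·ℓᵢ = 0.26·3 + 0.08·2 + 0.14·3 + 0.16·3 + 0.09·3 + 0.07·3 + 0.20·3 = 2.92 bits/symbol.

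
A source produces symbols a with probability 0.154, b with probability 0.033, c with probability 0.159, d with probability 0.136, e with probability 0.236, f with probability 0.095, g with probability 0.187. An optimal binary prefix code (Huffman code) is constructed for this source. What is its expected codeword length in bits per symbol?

Repeatedly combine the two least-probable nodes; the expected code length is the sum of the merged weights.
merge 33/1000 + 19/200 → 16/125
merge 16/125 + 17/125 → 33/125
merge 77/500 + 159/1000 → 313/1000
merge 187/1000 + 59/250 → 423/1000
merge 33/125 + 313/1000 → 577/1000
merge 423/1000 + 577/1000 → 1
L = 16/125 + 33/125 + 313/1000 + 423/1000 + 577/1000 + 1 = 541/200 = 2.705 bits/symbol.

2.705 bits/symbol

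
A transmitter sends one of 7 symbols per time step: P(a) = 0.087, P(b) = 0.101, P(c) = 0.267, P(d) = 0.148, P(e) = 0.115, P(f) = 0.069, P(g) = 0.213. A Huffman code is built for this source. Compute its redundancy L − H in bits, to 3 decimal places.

Entropy H = −Σ p log₂ p ≈ 2.6574 bits.
Huffman merges: 69/1000+87/1000→39/250; 101/1000+23/200→27/125; 37/250+39/250→38/125; 213/1000+27/125→429/1000; 267/1000+38/125→571/1000; 429/1000+571/1000→1. L = 669/250 ≈ 2.6760.
L − H = 2.6760 − 2.6574 = 0.019 bits.

0.019 bits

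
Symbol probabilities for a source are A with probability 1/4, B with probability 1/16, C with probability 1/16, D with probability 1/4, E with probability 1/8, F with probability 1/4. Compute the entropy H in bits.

2.375 bits

Each probability is a power of 1/2, so log₂(1/p) is an integer.
H = Σ p·log₂(1/p) = 1/4·2 + 1/16·4 + 1/16·4 + 1/4·2 + 1/8·3 + 1/4·2 = 2.375 bits.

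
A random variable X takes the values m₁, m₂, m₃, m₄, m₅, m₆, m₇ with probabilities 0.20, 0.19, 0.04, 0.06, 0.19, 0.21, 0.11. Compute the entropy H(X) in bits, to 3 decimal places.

H = −Σ pᵢ log₂ pᵢ.
−0.20·log₂(0.20) = 0.4644
−0.19·log₂(0.19) = 0.4552
−0.04·log₂(0.04) = 0.1858
−0.06·log₂(0.06) = 0.2435
−0.19·log₂(0.19) = 0.4552
−0.21·log₂(0.21) = 0.4728
−0.11·log₂(0.11) = 0.3503
Sum ≈ 2.6272 → 2.627 bits.

2.627 bits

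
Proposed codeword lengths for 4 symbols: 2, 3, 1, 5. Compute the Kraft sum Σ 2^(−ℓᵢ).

With common denominator 2^5 = 32: Σ 2^(−ℓᵢ) = 8/32 + 4/32 + 16/32 + 1/32 = 29/32 = 0.90625.

0.90625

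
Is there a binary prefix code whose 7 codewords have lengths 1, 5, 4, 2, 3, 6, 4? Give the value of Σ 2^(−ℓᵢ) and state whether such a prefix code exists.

1.046875; no

With common denominator 2^6 = 64: Σ 2^(−ℓᵢ) = 32/64 + 2/64 + 4/64 + 16/64 + 8/64 + 1/64 + 4/64 = 67/64 = 1.046875.
Kraft's inequality requires Σ ≤ 1; here Σ = 1.046875 > 1, so no such prefix code exists.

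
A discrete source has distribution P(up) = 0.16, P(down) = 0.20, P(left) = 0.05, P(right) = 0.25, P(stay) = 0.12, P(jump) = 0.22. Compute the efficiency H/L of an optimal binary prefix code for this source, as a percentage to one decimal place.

98.0%

Entropy H = −Σ p log₂ p ≈ 2.4511 bits.
Huffman merges: 1/20+3/25→17/100; 4/25+17/100→33/100; 1/5+11/50→21/50; 1/4+33/100→29/50; 21/50+29/50→1. L = 5/2 ≈ 2.5000.
Efficiency = H/L = 2.4511/2.5000 = 98.0%.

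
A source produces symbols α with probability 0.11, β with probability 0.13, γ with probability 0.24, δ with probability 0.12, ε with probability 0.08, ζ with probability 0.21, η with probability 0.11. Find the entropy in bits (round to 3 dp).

2.709 bits

H = −Σ pᵢ log₂ pᵢ.
−0.11·log₂(0.11) = 0.3503
−0.13·log₂(0.13) = 0.3826
−0.24·log₂(0.24) = 0.4941
−0.12·log₂(0.12) = 0.3671
−0.08·log₂(0.08) = 0.2915
−0.21·log₂(0.21) = 0.4728
−0.11·log₂(0.11) = 0.3503
Sum ≈ 2.7088 → 2.709 bits.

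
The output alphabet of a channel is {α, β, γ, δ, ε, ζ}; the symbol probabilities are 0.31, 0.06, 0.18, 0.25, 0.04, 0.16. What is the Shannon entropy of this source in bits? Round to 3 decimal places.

2.321 bits

H = −Σ pᵢ log₂ pᵢ.
−0.31·log₂(0.31) = 0.5238
−0.06·log₂(0.06) = 0.2435
−0.18·log₂(0.18) = 0.4453
−0.25·log₂(0.25) = 0.5000
−0.04·log₂(0.04) = 0.1858
−0.16·log₂(0.16) = 0.4230
Sum ≈ 2.3214 → 2.321 bits.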